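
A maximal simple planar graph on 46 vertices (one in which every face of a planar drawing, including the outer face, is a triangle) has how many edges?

In a plane triangulation 3F = 2E and V − E + F = 2, so E = 3V − 6 = 3·46 − 6 = 132.

132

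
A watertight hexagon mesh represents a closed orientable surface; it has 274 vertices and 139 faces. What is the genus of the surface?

Every face is a hexagon, so 2E = 6·139 = 834, giving E = 417.
χ = V − E + F = 274 − 417 + 139 = -4.
For a closed orientable surface χ = 2 − 2g, so g = (2 − (-4))/2 = 3.

3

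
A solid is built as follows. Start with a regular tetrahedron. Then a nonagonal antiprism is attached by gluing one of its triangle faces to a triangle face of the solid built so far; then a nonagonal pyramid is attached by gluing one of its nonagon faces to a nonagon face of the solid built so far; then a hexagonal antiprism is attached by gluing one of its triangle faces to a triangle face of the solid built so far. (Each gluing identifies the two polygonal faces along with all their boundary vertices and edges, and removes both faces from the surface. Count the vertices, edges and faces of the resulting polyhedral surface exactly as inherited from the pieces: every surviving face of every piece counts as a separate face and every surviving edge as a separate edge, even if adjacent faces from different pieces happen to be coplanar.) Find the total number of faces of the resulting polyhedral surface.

A regular tetrahedron: V=4, E=6, F=4.
Attach a nonagonal antiprism (V=18, E=36, F=20) along a 3-gon: merge 3 vertices and 3 edges, delete both glued faces → V=19, E=39, F=22.
Attach a nonagonal pyramid (V=10, E=18, F=10) along a 9-gon: merge 9 vertices and 9 edges, delete both glued faces → V=20, E=48, F=30.
Attach a hexagonal antiprism (V=12, E=24, F=14) along a 3-gon: merge 3 vertices and 3 edges, delete both glued faces → V=29, E=69, F=42.
Check: V − E + F = 29 − 69 + 42 = 2.

42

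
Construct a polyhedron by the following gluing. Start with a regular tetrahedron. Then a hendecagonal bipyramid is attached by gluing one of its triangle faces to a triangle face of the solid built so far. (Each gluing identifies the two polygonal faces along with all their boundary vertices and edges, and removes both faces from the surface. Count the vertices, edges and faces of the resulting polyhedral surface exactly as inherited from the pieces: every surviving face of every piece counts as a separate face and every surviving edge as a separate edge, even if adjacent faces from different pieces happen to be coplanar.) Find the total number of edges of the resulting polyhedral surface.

A regular tetrahedron: V=4, E=6, F=4.
Attach a hendecagonal bipyramid (V=13, E=33, F=22) along a 3-gon: merge 3 vertices and 3 edges, delete both glued faces → V=14, E=36, F=24.
Check: V − E + F = 14 − 36 + 24 = 2.

36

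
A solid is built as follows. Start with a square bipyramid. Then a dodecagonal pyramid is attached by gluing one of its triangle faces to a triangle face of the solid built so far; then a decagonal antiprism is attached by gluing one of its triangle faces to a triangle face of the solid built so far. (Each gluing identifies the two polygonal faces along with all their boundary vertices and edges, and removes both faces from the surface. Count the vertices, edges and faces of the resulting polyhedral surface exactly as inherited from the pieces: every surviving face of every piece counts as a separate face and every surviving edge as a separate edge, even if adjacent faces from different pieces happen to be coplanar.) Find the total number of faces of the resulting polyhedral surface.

39

A square bipyramid: V=6, E=12, F=8.
Attach a dodecagonal pyramid (V=13, E=24, F=13) along a 3-gon: merge 3 vertices and 3 edges, delete both glued faces → V=16, E=33, F=19.
Attach a decagonal antiprism (V=20, E=40, F=22) along a 3-gon: merge 3 vertices and 3 edges, delete both glued faces → V=33, E=70, F=39.
Check: V − E + F = 33 − 70 + 39 = 2.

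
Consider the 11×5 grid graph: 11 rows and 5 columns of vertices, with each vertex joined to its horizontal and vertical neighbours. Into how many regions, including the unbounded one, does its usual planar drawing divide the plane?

41

The grid has V = 11·5 = 55 vertices and E = 11·4 + 5·10 = 94 edges.
F = 2 − V + E = 2 − 55 + 94 = 41.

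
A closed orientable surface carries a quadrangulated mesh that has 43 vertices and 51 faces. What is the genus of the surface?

Every face is a square, so 2E = 4·51 = 204, giving E = 102.
χ = V − E + F = 43 − 102 + 51 = -8.
For a closed orientable surface χ = 2 − 2g, so g = (2 − (-8))/2 = 5.

5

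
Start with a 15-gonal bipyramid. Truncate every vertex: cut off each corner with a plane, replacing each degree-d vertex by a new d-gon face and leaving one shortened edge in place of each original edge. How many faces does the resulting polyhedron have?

47

The base solid has V = 17, E = 45, F = 30.
Truncation replaces each original edge-end by a new vertex, so V′ = 2E = 90.
Each original edge survives, and each old vertex of degree d contributes d new edges; summing degrees gives Σd = 2E, so E′ = E + 2E = 3E = 135.
Each original face survives and each original vertex becomes one new face: F′ = F + V = 47.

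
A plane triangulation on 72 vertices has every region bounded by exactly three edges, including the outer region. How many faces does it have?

140

In a plane triangulation 3F = 2E and V − E + F = 2, so F = 2V − 4 = 2·72 − 4 = 140.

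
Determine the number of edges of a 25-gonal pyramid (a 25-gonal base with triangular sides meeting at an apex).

50

A pyramid on an n-gon base has one n-gon and n triangles: V = 25 + 1 = 26, E = 2·25 = 50, F = 25 + 1 = 26.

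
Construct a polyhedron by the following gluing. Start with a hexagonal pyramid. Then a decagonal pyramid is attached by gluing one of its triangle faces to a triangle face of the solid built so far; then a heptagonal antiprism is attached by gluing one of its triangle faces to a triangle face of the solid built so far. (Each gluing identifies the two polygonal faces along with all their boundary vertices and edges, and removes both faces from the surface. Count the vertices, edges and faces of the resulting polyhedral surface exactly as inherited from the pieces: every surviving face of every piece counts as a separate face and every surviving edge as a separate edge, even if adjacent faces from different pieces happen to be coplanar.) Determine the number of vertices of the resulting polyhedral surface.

26

A hexagonal pyramid: V=7, E=12, F=7.
Attach a decagonal pyramid (V=11, E=20, F=11) along a 3-gon: merge 3 vertices and 3 edges, delete both glued faces → V=15, E=29, F=16.
Attach a heptagonal antiprism (V=14, E=28, F=16) along a 3-gon: merge 3 vertices and 3 edges, delete both glued faces → V=26, E=54, F=30.
Check: V − E + F = 26 − 54 + 30 = 2.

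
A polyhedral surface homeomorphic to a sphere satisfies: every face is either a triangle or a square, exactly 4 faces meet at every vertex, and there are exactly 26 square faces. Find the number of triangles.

Let x be the number of triangles; then F = 26 + x.
Edge–face incidences: 2E = 4·26 + 3·x = 104 + 3x.
Every vertex has degree 4, so 4V = 2E.
Euler: V − E + F = 2 ⇒ (2E)/4 − E + (26 + x) = 2.
Multiply by 8: 2·(2E) − 4·(2E) + 8·(26 + x) = 16, i.e. 208 + 8x − 2·(104 + 3x) = 16.
Collecting terms: 2x = 16, so x = 8.
Then 2E = 104 + 3·8 = 128, so E = 64, V = 2E/4 = 32, F = 26 + 8 = 34.

8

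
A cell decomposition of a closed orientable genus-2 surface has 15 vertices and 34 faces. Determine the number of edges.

For a closed orientable surface of genus 2, χ = 2 − 2·2 = -2.
E = V + F − (-2) = 15 + 34 − (-2) = 51.

51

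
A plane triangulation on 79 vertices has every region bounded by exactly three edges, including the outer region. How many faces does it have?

154

In a plane triangulation 3F = 2E and V − E + F = 2, so F = 2V − 4 = 2·79 − 4 = 154.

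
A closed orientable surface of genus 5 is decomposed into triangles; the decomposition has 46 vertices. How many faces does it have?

108

χ = 2 − 2·5 = -8, and every face is a triangle so 3F = 2E.
V − E + F = -8 with E = 3F/2 gives 46 − (3/2 − 1)·F = -8, so F = 108 and E = 162.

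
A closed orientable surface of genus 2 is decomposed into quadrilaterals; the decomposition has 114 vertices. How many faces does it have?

χ = 2 − 2·2 = -2, and every face is a square so 4F = 2E.
V − E + F = -2 with E = 4F/2 gives 114 − (4/2 − 1)·F = -2, so F = 116 and E = 232.

116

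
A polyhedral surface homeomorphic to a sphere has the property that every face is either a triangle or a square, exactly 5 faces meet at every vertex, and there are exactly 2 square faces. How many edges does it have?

Let x be the number of triangles; then F = 2 + x.
Edge–face incidences: 2E = 4·2 + 3·x = 8 + 3x.
Every vertex has degree 5, so 5V = 2E.
Euler: V − E + F = 2 ⇒ (2E)/5 − E + (2 + x) = 2.
Multiply by 10: 2·(2E) − 5·(2E) + 10·(2 + x) = 20, i.e. 20 + 10x − 3·(8 + 3x) = 20.
Collecting terms: x − 4 = 20, so x = 24.
Then 2E = 8 + 3·24 = 80, so E = 40, V = 2E/5 = 16, F = 2 + 24 = 26.

40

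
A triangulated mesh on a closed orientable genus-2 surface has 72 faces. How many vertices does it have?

34

χ = 2 − 2·2 = -2, and every face is a triangle so 3F = 2E.
E = 3·72/2 = 108. Then V = -2 + E − F = -2 + 108 − 72 = 34.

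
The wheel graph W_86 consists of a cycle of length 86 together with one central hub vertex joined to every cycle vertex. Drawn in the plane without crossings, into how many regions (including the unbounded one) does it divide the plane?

87

W_86 has V = 86 + 1 = 87 vertices and E = 2·86 = 172 edges.
By Euler's formula F = 2 − V + E = 2 − 87 + 172 = 87.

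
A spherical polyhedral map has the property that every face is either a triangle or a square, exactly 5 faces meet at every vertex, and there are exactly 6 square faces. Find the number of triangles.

32

Let x be the number of triangles; then F = 6 + x.
Edge–face incidences: 2E = 4·6 + 3·x = 24 + 3x.
Every vertex has degree 5, so 5V = 2E.
Euler: V − E + F = 2 ⇒ (2E)/5 − E + (6 + x) = 2.
Multiply by 10: 2·(2E) − 5·(2E) + 10·(6 + x) = 20, i.e. 60 + 10x − 3·(24 + 3x) = 20.
Collecting terms: x − 12 = 20, so x = 32.
Then 2E = 24 + 3·32 = 120, so E = 60, V = 2E/5 = 24, F = 6 + 32 = 38.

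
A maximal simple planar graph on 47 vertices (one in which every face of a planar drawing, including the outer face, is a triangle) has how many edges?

In a plane triangulation 3F = 2E and V − E + F = 2, so E = 3V − 6 = 3·47 − 6 = 135.

135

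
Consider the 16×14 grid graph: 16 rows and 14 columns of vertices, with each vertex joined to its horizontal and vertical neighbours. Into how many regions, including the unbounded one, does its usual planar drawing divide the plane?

196

The grid has V = 16·14 = 224 vertices and E = 16·13 + 14·15 = 418 edges.
F = 2 − V + E = 2 − 224 + 418 = 196.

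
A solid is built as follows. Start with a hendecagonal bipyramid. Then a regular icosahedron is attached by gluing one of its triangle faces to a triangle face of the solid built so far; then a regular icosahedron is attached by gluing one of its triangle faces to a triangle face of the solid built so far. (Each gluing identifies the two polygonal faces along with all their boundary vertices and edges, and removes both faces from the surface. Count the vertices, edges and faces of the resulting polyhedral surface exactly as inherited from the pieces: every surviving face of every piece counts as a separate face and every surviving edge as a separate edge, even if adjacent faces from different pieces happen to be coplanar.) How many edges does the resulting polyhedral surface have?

87

A hendecagonal bipyramid: V=13, E=33, F=22.
Attach a regular icosahedron (V=12, E=30, F=20) along a 3-gon: merge 3 vertices and 3 edges, delete both glued faces → V=22, E=60, F=40.
Attach a regular icosahedron (V=12, E=30, F=20) along a 3-gon: merge 3 vertices and 3 edges, delete both glued faces → V=31, E=87, F=58.
Check: V − E + F = 31 − 87 + 58 = 2.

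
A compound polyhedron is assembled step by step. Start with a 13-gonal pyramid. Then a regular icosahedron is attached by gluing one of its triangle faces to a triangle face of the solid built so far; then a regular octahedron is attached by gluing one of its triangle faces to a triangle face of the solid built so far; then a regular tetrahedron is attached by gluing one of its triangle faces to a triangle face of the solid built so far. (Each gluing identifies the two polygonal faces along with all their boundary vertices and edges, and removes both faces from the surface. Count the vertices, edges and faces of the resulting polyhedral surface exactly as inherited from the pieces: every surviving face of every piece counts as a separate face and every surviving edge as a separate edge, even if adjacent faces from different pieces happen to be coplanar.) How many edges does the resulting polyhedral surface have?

A 13-gonal pyramid: V=14, E=26, F=14.
Attach a regular icosahedron (V=12, E=30, F=20) along a 3-gon: merge 3 vertices and 3 edges, delete both glued faces → V=23, E=53, F=32.
Attach a regular octahedron (V=6, E=12, F=8) along a 3-gon: merge 3 vertices and 3 edges, delete both glued faces → V=26, E=62, F=38.
Attach a regular tetrahedron (V=4, E=6, F=4) along a 3-gon: merge 3 vertices and 3 edges, delete both glued faces → V=27, E=65, F=40.
Check: V − E + F = 27 − 65 + 40 = 2.

65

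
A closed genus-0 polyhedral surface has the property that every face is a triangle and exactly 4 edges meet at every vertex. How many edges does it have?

12

Each face has 3 edges and each edge borders two faces, so 2E = 3F.
Each vertex has degree 4, so 4V = 2E and hence V = 3F/4.
Euler: V − E + F = 2 ⇒ (3F/4) − (3F/2) + F = 2.
Multiply by 8: (6 − 12 + 8)F = 16, i.e. 2F = 16.
So F = 8, E = 3·8/2 = 12, V = 3·8/4 = 6.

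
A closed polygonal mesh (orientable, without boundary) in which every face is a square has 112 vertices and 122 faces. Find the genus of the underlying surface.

Every face is a square, so 2E = 4·122 = 488, giving E = 244.
χ = V − E + F = 112 − 244 + 122 = -10.
For a closed orientable surface χ = 2 − 2g, so g = (2 − (-10))/2 = 6.

6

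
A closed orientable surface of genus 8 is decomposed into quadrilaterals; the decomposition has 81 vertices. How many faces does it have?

95

χ = 2 − 2·8 = -14, and every face is a square so 4F = 2E.
V − E + F = -14 with E = 4F/2 gives 81 − (4/2 − 1)·F = -14, so F = 95 and E = 190.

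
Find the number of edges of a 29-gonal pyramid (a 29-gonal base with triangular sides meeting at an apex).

58

A pyramid on an n-gon base has one n-gon and n triangles: V = 29 + 1 = 30, E = 2·29 = 58, F = 29 + 1 = 30.
Check: V − E + F = 30 − 58 + 30 = 2.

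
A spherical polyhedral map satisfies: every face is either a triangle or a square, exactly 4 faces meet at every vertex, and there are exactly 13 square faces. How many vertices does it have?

Let x be the number of triangles; then F = 13 + x.
Edge–face incidences: 2E = 4·13 + 3·x = 52 + 3x.
Every vertex has degree 4, so 4V = 2E.
Euler: V − E + F = 2 ⇒ (2E)/4 − E + (13 + x) = 2.
Multiply by 8: 2·(2E) − 4·(2E) + 8·(13 + x) = 16, i.e. 104 + 8x − 2·(52 + 3x) = 16.
Collecting terms: 2x = 16, so x = 8.
Then 2E = 52 + 3·8 = 76, so E = 38, V = 2E/4 = 19, F = 13 + 8 = 21.

19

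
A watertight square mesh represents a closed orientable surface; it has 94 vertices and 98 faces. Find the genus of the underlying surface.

3

Every face is a square, so 2E = 4·98 = 392, giving E = 196.
χ = V − E + F = 94 − 196 + 98 = -4.
For a closed orientable surface χ = 2 − 2g, so g = (2 − (-4))/2 = 3.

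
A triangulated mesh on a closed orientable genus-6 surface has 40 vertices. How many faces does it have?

χ = 2 − 2·6 = -10, and every face is a triangle so 3F = 2E.
V − E + F = -10 with E = 3F/2 gives 40 − (3/2 − 1)·F = -10, so F = 100 and E = 150.

100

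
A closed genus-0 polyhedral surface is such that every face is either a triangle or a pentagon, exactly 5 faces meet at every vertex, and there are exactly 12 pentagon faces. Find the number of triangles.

Let x be the number of triangles; then F = 12 + x.
Edge–face incidences: 2E = 5·12 + 3·x = 60 + 3x.
Every vertex has degree 5, so 5V = 2E.
Euler: V − E + F = 2 ⇒ (2E)/5 − E + (12 + x) = 2.
Multiply by 10: 2·(2E) − 5·(2E) + 10·(12 + x) = 20, i.e. 120 + 10x − 3·(60 + 3x) = 20.
Collecting terms: x − 60 = 20, so x = 80.
Then 2E = 60 + 3·80 = 300, so E = 150, V = 2E/5 = 60, F = 12 + 80 = 92.

80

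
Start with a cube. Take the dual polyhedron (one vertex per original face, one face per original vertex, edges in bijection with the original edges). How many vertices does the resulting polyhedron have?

6

The base solid has V = 8, E = 12, F = 6.
The dual swaps V and F and preserves E: V′ = F = 6, E′ = E = 12, F′ = V = 8.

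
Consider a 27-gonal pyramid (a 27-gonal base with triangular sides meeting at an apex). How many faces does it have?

A pyramid on an n-gon base has one n-gon and n triangles: V = 27 + 1 = 28, E = 2·27 = 54, F = 27 + 1 = 28.
Check: V − E + F = 28 − 54 + 28 = 2.

28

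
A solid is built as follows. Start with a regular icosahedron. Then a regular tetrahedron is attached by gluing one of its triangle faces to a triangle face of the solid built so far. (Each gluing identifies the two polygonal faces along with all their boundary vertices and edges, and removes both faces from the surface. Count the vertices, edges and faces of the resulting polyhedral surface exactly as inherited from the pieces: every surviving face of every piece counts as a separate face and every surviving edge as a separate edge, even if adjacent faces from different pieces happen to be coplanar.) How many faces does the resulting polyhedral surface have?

A regular icosahedron: V=12, E=30, F=20.
Attach a regular tetrahedron (V=4, E=6, F=4) along a 3-gon: merge 3 vertices and 3 edges, delete both glued faces → V=13, E=33, F=22.
Check: V − E + F = 13 − 33 + 22 = 2.

22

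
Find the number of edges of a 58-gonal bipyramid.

A bipyramid over an n-gon has 2n triangular faces and n + 2 vertices: V = 58 + 2 = 60, E = 3·58 = 174, F = 2·58 = 116.

174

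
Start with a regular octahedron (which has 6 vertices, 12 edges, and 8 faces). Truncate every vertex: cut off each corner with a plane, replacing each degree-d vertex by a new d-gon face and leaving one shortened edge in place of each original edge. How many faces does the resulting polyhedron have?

14

Truncation replaces each original edge-end by a new vertex, so V′ = 2E = 24.
Each original edge survives, and each old vertex of degree d contributes d new edges; summing degrees gives Σd = 2E, so E′ = E + 2E = 3E = 36.
Each original face survives and each original vertex becomes one new face: F′ = F + V = 14.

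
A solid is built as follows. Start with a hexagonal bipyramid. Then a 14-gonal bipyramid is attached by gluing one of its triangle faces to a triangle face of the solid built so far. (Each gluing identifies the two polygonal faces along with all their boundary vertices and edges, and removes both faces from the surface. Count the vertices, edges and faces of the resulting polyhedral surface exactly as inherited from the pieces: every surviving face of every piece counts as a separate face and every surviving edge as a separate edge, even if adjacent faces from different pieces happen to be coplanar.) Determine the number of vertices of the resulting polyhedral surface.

21

A hexagonal bipyramid: V=8, E=18, F=12.
Attach a 14-gonal bipyramid (V=16, E=42, F=28) along a 3-gon: merge 3 vertices and 3 edges, delete both glued faces → V=21, E=57, F=38.
Check: V − E + F = 21 − 57 + 38 = 2.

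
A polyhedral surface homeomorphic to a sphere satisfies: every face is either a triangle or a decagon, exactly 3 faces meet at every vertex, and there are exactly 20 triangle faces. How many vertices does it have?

60

Let x be the number of decagons; then F = 20 + x.
Edge–face incidences: 2E = 3·20 + 10·x = 60 + 10x.
Every vertex has degree 3, so 3V = 2E.
Euler: V − E + F = 2 ⇒ (2E)/3 − E + (20 + x) = 2.
Multiply by 6: 2·(2E) − 3·(2E) + 6·(20 + x) = 12, i.e. 120 + 6x − (60 + 10x) = 12.
Collecting terms: −4x + 60 = 12, so −4x = −48, so x = 12.
Then 2E = 60 + 10·12 = 180, so E = 90, V = 2E/3 = 60, F = 20 + 12 = 32.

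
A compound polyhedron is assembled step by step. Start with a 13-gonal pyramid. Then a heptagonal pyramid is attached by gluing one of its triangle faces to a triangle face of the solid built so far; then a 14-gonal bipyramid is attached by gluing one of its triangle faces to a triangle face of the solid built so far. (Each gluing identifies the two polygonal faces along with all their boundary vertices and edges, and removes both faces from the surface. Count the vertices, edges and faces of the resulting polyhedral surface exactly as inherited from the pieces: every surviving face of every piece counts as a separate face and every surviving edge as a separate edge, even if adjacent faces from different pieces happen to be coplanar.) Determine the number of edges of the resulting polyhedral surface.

76

A 13-gonal pyramid: V=14, E=26, F=14.
Attach a heptagonal pyramid (V=8, E=14, F=8) along a 3-gon: merge 3 vertices and 3 edges, delete both glued faces → V=19, E=37, F=20.
Attach a 14-gonal bipyramid (V=16, E=42, F=28) along a 3-gon: merge 3 vertices and 3 edges, delete both glued faces → V=32, E=76, F=46.
Check: V − E + F = 32 − 76 + 46 = 2.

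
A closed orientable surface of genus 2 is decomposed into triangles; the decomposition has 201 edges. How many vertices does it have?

65

χ = 2 − 2·2 = -2, and every face is a triangle so 3F = 2E.
F = 2E/3 = 134. Then V = -2 + E − F = -2 + 201 − 134 = 65.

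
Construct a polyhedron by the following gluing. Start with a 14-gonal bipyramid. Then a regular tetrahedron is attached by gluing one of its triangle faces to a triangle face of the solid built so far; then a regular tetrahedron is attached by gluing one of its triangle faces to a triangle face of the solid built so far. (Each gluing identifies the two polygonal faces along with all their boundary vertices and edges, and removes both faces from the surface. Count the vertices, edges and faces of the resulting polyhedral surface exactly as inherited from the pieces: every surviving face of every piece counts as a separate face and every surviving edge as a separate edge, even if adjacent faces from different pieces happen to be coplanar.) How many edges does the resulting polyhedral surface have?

A 14-gonal bipyramid: V=16, E=42, F=28.
Attach a regular tetrahedron (V=4, E=6, F=4) along a 3-gon: merge 3 vertices and 3 edges, delete both glued faces → V=17, E=45, F=30.
Attach a regular tetrahedron (V=4, E=6, F=4) along a 3-gon: merge 3 vertices and 3 edges, delete both glued faces → V=18, E=48, F=32.
Check: V − E + F = 18 − 48 + 32 = 2.

48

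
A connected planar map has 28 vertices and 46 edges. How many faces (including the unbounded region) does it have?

20

Euler's formula for a connected plane graph: V − E + F = 2, so F = 2 − 28 + 46 = 20.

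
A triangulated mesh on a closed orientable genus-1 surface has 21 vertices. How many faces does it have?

42

χ = 2 − 2·1 = 0, and every face is a triangle so 3F = 2E.
V − E + F = 0 with E = 3F/2 gives 21 − (3/2 − 1)·F = 0, so F = 42 and E = 63.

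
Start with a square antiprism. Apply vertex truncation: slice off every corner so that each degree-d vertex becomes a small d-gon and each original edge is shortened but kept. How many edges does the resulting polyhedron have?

48

The base solid has V = 8, E = 16, F = 10.
Truncation replaces each original edge-end by a new vertex, so V′ = 2E = 32.
Each original edge survives, and each old vertex of degree d contributes d new edges; summing degrees gives Σd = 2E, so E′ = E + 2E = 3E = 48.
Each original face survives and each original vertex becomes one new face: F′ = F + V = 18.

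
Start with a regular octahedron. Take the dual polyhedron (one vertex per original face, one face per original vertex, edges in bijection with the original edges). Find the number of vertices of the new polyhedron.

The base solid has V = 6, E = 12, F = 8.
The dual swaps V and F and preserves E: V′ = F = 8, E′ = E = 12, F′ = V = 6.

8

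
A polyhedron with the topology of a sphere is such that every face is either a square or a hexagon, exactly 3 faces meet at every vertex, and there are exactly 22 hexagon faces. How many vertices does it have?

52

Let x be the number of squares; then F = 22 + x.
Edge–face incidences: 2E = 6·22 + 4·x = 132 + 4x.
Every vertex has degree 3, so 3V = 2E.
Euler: V − E + F = 2 ⇒ (2E)/3 − E + (22 + x) = 2.
Multiply by 6: 2·(2E) − 3·(2E) + 6·(22 + x) = 12, i.e. 132 + 6x − (132 + 4x) = 12.
Collecting terms: 2x = 12, so x = 6.
Then 2E = 132 + 4·6 = 156, so E = 78, V = 2E/3 = 52, F = 22 + 6 = 28.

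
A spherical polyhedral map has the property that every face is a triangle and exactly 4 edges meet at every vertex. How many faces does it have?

Each face has 3 edges and each edge borders two faces, so 2E = 3F.
Each vertex has degree 4, so 4V = 2E and hence V = 3F/4.
Euler: V − E + F = 2 ⇒ (3F/4) − (3F/2) + F = 2.
Multiply by 8: (6 − 12 + 8)F = 16, i.e. 2F = 16.
So F = 8, E = 3·8/2 = 12, V = 3·8/4 = 6.

8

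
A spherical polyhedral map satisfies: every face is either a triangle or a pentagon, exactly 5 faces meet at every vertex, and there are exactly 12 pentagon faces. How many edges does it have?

150

Let x be the number of triangles; then F = 12 + x.
Edge–face incidences: 2E = 5·12 + 3·x = 60 + 3x.
Every vertex has degree 5, so 5V = 2E.
Euler: V − E + F = 2 ⇒ (2E)/5 − E + (12 + x) = 2.
Multiply by 10: 2·(2E) − 5·(2E) + 10·(12 + x) = 20, i.e. 120 + 10x − 3·(60 + 3x) = 20.
Collecting terms: x − 60 = 20, so x = 80.
Then 2E = 60 + 3·80 = 300, so E = 150, V = 2E/5 = 60, F = 12 + 80 = 92.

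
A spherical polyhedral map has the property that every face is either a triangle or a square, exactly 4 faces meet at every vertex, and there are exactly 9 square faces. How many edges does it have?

Let x be the number of triangles; then F = 9 + x.
Edge–face incidences: 2E = 4·9 + 3·x = 36 + 3x.
Every vertex has degree 4, so 4V = 2E.
Euler: V − E + F = 2 ⇒ (2E)/4 − E + (9 + x) = 2.
Multiply by 8: 2·(2E) − 4·(2E) + 8·(9 + x) = 16, i.e. 72 + 8x − 2·(36 + 3x) = 16.
Collecting terms: 2x = 16, so x = 8.
Then 2E = 36 + 3·8 = 60, so E = 30, V = 2E/4 = 15, F = 9 + 8 = 17.

30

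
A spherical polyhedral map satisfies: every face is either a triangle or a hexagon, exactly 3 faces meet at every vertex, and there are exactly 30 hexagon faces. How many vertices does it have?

64

Let x be the number of triangles; then F = 30 + x.
Edge–face incidences: 2E = 6·30 + 3·x = 180 + 3x.
Every vertex has degree 3, so 3V = 2E.
Euler: V − E + F = 2 ⇒ (2E)/3 − E + (30 + x) = 2.
Multiply by 6: 2·(2E) − 3·(2E) + 6·(30 + x) = 12, i.e. 180 + 6x − (180 + 3x) = 12.
Collecting terms: 3x = 12, so x = 4.
Then 2E = 180 + 3·4 = 192, so E = 96, V = 2E/3 = 64, F = 30 + 4 = 34.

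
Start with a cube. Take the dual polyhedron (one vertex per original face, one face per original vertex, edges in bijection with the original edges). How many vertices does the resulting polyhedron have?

The base solid has V = 8, E = 12, F = 6.
The dual swaps V and F and preserves E: V′ = F = 6, E′ = E = 12, F′ = V = 8.

6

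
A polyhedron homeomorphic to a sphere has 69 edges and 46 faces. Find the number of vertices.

Here V − E + F = 2.
V = 2 + E − F = 2 + 69 − 46 = 25.

25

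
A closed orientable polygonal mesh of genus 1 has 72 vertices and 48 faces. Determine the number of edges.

120

For a closed orientable surface of genus 1, χ = 2 − 2·1 = 0.
E = V + F − (0) = 72 + 48 − (0) = 120.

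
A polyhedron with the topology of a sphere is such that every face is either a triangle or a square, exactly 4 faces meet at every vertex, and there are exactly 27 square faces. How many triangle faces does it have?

8

Let x be the number of triangles; then F = 27 + x.
Edge–face incidences: 2E = 4·27 + 3·x = 108 + 3x.
Every vertex has degree 4, so 4V = 2E.
Euler: V − E + F = 2 ⇒ (2E)/4 − E + (27 + x) = 2.
Multiply by 8: 2·(2E) − 4·(2E) + 8·(27 + x) = 16, i.e. 216 + 8x − 2·(108 + 3x) = 16.
Collecting terms: 2x = 16, so x = 8.
Then 2E = 108 + 3·8 = 132, so E = 66, V = 2E/4 = 33, F = 27 + 8 = 35.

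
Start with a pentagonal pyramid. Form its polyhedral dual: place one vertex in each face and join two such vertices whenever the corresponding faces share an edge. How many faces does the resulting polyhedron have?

The base solid has V = 6, E = 10, F = 6.
The dual swaps V and F and preserves E: V′ = F = 6, E′ = E = 10, F′ = V = 6.

6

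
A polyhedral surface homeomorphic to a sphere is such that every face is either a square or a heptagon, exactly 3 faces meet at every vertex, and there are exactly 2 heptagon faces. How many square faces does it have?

Let x be the number of squares; then F = 2 + x.
Edge–face incidences: 2E = 7·2 + 4·x = 14 + 4x.
Every vertex has degree 3, so 3V = 2E.
Euler: V − E + F = 2 ⇒ (2E)/3 − E + (2 + x) = 2.
Multiply by 6: 2·(2E) − 3·(2E) + 6·(2 + x) = 12, i.e. 12 + 6x − (14 + 4x) = 12.
Collecting terms: 2x − 2 = 12, so 2x = 14, so x = 7.
Then 2E = 14 + 4·7 = 42, so E = 21, V = 2E/3 = 14, F = 2 + 7 = 9.

7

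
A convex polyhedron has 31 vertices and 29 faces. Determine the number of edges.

58

Here V − E + F = 2.
E = V + F − (2) = 31 + 29 − (2) = 58.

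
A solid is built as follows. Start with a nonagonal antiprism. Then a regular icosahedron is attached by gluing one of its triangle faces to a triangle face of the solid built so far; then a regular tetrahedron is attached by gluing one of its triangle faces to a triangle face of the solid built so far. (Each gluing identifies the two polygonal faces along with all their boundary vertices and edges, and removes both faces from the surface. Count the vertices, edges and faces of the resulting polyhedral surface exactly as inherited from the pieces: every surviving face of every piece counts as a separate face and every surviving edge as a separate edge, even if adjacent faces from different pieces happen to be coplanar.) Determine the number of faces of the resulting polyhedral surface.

A nonagonal antiprism: V=18, E=36, F=20.
Attach a regular icosahedron (V=12, E=30, F=20) along a 3-gon: merge 3 vertices and 3 edges, delete both glued faces → V=27, E=63, F=38.
Attach a regular tetrahedron (V=4, E=6, F=4) along a 3-gon: merge 3 vertices and 3 edges, delete both glued faces → V=28, E=66, F=40.
Check: V − E + F = 28 − 66 + 40 = 2.

40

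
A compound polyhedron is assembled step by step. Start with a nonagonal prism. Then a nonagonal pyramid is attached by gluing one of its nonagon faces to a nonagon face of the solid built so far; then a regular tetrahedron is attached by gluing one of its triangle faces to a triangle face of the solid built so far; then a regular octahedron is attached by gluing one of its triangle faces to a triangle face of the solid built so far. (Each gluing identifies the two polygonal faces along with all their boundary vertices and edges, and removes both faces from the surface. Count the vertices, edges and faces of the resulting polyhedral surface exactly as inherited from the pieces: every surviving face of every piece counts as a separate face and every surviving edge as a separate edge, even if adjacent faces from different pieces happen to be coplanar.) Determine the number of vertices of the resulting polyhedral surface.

23

A nonagonal prism: V=18, E=27, F=11.
Attach a nonagonal pyramid (V=10, E=18, F=10) along a 9-gon: merge 9 vertices and 9 edges, delete both glued faces → V=19, E=36, F=19.
Attach a regular tetrahedron (V=4, E=6, F=4) along a 3-gon: merge 3 vertices and 3 edges, delete both glued faces → V=20, E=39, F=21.
Attach a regular octahedron (V=6, E=12, F=8) along a 3-gon: merge 3 vertices and 3 edges, delete both glued faces → V=23, E=48, F=27.
Check: V − E + F = 23 − 48 + 27 = 2.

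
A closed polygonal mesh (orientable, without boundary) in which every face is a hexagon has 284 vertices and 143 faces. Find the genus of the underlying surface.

2

Every face is a hexagon, so 2E = 6·143 = 858, giving E = 429.
χ = V − E + F = 284 − 429 + 143 = -2.
For a closed orientable surface χ = 2 − 2g, so g = (2 − (-2))/2 = 2.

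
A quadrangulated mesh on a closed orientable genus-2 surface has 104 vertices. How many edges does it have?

χ = 2 − 2·2 = -2, and every face is a square so 4F = 2E.
V − E + F = -2 with E = 4F/2 gives 104 − (4/2 − 1)·F = -2, so F = 106 and E = 212.

212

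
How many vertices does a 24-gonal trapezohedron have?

The n-trapezohedron (dual of the n-antiprism) has V = 2·24 + 2 = 50, E = 4·24 = 96, F = 2·24 = 48.
Check: V − E + F = 50 − 96 + 48 = 2.

50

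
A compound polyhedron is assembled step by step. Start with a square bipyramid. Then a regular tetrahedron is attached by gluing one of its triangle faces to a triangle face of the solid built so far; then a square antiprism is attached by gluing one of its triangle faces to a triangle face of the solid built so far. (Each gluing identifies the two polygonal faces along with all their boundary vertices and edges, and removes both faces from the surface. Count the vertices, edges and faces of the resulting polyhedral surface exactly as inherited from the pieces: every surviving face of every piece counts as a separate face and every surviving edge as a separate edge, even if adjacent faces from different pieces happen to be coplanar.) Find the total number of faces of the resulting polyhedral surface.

18

A square bipyramid: V=6, E=12, F=8.
Attach a regular tetrahedron (V=4, E=6, F=4) along a 3-gon: merge 3 vertices and 3 edges, delete both glued faces → V=7, E=15, F=10.
Attach a square antiprism (V=8, E=16, F=10) along a 3-gon: merge 3 vertices and 3 edges, delete both glued faces → V=12, E=28, F=18.
Check: V − E + F = 12 − 28 + 18 = 2.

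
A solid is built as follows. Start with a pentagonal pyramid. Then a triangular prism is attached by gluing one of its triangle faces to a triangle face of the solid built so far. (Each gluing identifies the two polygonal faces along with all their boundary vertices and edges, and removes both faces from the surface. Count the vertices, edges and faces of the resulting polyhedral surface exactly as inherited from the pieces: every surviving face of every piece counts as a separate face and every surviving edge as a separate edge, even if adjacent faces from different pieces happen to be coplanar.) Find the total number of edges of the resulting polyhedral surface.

16

A pentagonal pyramid: V=6, E=10, F=6.
Attach a triangular prism (V=6, E=9, F=5) along a 3-gon: merge 3 vertices and 3 edges, delete both glued faces → V=9, E=16, F=9.
Check: V − E + F = 9 − 16 + 9 = 2.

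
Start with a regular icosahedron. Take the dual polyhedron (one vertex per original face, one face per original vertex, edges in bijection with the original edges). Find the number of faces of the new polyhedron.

12

The base solid has V = 12, E = 30, F = 20.
The dual swaps V and F and preserves E: V′ = F = 20, E′ = E = 30, F′ = V = 12.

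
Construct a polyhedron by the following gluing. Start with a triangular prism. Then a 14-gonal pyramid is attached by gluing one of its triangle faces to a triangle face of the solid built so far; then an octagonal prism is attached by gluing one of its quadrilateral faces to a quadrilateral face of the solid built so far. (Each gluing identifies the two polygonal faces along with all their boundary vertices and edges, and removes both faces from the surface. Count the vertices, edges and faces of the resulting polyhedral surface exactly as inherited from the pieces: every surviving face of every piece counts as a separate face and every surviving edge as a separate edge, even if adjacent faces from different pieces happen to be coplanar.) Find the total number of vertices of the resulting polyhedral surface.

30

A triangular prism: V=6, E=9, F=5.
Attach a 14-gonal pyramid (V=15, E=28, F=15) along a 3-gon: merge 3 vertices and 3 edges, delete both glued faces → V=18, E=34, F=18.
Attach an octagonal prism (V=16, E=24, F=10) along a 4-gon: merge 4 vertices and 4 edges, delete both glued faces → V=30, E=54, F=26.
Check: V − E + F = 30 − 54 + 26 = 2.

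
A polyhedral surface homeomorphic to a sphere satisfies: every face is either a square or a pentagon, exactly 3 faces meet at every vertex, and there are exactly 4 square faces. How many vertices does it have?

Let x be the number of pentagons; then F = 4 + x.
Edge–face incidences: 2E = 4·4 + 5·x = 16 + 5x.
Every vertex has degree 3, so 3V = 2E.
Euler: V − E + F = 2 ⇒ (2E)/3 − E + (4 + x) = 2.
Multiply by 6: 2·(2E) − 3·(2E) + 6·(4 + x) = 12, i.e. 24 + 6x − (16 + 5x) = 12.
Collecting terms: x + 8 = 12, so x = 4.
Then 2E = 16 + 5·4 = 36, so E = 18, V = 2E/3 = 12, F = 4 + 4 = 8.

12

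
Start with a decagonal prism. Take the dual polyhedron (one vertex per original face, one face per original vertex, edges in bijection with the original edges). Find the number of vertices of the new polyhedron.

12

The base solid has V = 20, E = 30, F = 12.
The dual swaps V and F and preserves E: V′ = F = 12, E′ = E = 30, F′ = V = 20.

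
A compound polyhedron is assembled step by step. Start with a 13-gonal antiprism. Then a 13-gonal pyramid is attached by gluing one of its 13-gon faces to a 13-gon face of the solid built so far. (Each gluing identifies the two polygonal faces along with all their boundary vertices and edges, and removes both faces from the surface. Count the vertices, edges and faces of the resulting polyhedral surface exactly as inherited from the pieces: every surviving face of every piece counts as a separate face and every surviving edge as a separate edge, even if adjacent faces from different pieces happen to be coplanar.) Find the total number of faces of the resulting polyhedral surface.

A 13-gonal antiprism: V=26, E=52, F=28.
Attach a 13-gonal pyramid (V=14, E=26, F=14) along a 13-gon: merge 13 vertices and 13 edges, delete both glued faces → V=27, E=65, F=40.
Check: V − E + F = 27 − 65 + 40 = 2.

40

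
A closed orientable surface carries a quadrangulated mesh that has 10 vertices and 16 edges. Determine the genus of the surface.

Every face is a square and each edge borders two faces, so 4F = 2·16, giving F = 8.
χ = V − E + F = 10 − 16 + 8 = 2.
For a closed orientable surface χ = 2 − 2g, so g = (2 − (2))/2 = 0.

0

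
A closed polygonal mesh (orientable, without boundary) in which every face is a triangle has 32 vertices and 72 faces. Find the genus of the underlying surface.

3

Every face is a triangle, so 2E = 3·72 = 216, giving E = 108.
χ = V − E + F = 32 − 108 + 72 = -4.
For a closed orientable surface χ = 2 − 2g, so g = (2 − (-4))/2 = 3.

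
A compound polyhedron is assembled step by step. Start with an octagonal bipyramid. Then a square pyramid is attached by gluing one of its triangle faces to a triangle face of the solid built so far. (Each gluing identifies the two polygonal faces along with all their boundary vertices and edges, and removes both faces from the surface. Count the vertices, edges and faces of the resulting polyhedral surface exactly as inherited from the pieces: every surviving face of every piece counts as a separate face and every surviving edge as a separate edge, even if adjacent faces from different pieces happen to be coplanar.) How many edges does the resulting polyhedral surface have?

29

An octagonal bipyramid: V=10, E=24, F=16.
Attach a square pyramid (V=5, E=8, F=5) along a 3-gon: merge 3 vertices and 3 edges, delete both glued faces → V=12, E=29, F=19.
Check: V − E + F = 12 − 29 + 19 = 2.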